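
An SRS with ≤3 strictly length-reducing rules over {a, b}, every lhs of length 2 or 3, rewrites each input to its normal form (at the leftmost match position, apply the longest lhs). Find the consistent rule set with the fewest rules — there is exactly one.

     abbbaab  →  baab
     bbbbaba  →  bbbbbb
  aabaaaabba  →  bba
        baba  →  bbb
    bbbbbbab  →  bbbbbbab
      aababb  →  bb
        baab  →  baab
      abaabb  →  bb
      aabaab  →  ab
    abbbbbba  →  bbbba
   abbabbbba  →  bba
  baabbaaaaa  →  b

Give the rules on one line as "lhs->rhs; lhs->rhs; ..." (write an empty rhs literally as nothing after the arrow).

  | abbbaab => baab
  | bbbbaba => bbbbbb
  | aabaaaabba => abbaaabba => aaabba => bba
  | baba => bbb

aaa->; aba->bb; abb->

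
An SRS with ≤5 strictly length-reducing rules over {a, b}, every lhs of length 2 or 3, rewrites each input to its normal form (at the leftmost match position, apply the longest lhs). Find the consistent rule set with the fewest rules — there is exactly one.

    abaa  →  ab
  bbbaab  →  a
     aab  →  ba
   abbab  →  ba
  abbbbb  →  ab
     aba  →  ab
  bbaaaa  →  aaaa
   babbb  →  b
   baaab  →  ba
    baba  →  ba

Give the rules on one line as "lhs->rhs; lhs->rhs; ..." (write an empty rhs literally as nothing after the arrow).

aab->ba; aba->ab; bab->b; bb->

  | abaa => aba => ab
  | bbbaab => baab => bba => a
  | aab => ba
  | abbab => aab => ba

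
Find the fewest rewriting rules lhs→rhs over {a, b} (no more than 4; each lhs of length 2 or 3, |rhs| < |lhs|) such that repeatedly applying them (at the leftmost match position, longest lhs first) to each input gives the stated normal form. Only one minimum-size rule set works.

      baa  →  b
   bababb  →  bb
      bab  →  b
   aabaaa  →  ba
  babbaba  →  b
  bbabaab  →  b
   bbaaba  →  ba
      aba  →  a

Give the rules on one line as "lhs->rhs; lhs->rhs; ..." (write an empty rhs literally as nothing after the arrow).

  | baa => b
  | bababb => babb => bb
  | bab => b
  | aabaaa => baaa => ba

aa->; ab->; bba->b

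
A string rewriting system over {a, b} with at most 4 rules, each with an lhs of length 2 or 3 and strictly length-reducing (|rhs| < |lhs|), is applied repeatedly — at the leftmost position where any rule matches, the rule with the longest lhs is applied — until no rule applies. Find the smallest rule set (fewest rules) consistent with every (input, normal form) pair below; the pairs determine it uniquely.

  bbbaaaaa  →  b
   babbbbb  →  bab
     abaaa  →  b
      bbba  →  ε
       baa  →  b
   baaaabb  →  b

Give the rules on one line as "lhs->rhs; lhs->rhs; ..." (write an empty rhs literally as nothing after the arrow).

aa->b; baa->aa; bb->b; bba->

  | bbbaaaaa => bbaaaaa => aaaa => baa => aa => b
  | babbbbb => babbbb => babbb => babb => bab
  | abaaa => aaaa => baa => aa => b
  | bbba => bba => ε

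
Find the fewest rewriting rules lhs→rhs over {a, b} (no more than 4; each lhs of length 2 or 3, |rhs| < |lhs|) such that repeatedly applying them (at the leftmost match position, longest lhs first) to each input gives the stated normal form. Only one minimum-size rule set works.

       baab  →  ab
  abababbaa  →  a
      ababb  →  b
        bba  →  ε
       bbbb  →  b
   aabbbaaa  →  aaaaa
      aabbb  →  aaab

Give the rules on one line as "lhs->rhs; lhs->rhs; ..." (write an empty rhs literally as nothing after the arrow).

aba->bb; abb->aa; ba->; bb->b

  | baab => ab
  | abababbaa => bbbabbaa => bbabbaa => babbaa => bbaa => baa => a
  | ababb => bbbb => bbb => bb => b
  | bba => ba => ε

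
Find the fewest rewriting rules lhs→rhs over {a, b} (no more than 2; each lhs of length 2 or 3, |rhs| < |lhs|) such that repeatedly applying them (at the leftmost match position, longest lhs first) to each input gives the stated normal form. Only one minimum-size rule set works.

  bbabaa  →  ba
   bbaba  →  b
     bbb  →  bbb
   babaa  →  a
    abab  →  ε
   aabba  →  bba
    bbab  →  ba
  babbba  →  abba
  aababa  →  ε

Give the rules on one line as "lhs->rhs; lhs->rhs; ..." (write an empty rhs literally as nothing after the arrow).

  | bbabaa => baaa => ba
  | bbaba => baa => b
  | bbb
  | babaa => aaa => a

aa->; bab->a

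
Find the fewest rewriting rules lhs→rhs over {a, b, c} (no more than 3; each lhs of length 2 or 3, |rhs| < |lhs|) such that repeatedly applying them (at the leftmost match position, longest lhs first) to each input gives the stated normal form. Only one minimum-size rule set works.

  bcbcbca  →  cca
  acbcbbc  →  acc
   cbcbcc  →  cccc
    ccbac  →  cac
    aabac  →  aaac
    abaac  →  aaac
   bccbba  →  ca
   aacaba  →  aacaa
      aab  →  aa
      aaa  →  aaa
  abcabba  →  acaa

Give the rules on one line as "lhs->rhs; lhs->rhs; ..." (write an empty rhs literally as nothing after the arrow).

  | bcbcbca => ccbca => cca
  | acbcbbc => accbc => acc
  | cbcbcc => cccc
  | ccbac => cac

ab->a; bcb->c; ccb->c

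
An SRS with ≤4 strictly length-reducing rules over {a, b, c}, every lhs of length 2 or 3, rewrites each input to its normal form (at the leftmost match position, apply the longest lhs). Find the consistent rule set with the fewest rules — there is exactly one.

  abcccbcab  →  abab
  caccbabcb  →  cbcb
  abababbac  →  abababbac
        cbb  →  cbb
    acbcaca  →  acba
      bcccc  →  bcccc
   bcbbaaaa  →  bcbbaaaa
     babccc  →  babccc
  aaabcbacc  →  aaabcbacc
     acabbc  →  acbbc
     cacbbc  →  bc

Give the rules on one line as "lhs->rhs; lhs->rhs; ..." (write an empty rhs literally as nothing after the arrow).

  | abcccbcab => abccab => abab
  | caccbabcb => cccbabcb => cabcb => cbcb
  | abababbac
  | cbb

ca->c; cca->a; ccb->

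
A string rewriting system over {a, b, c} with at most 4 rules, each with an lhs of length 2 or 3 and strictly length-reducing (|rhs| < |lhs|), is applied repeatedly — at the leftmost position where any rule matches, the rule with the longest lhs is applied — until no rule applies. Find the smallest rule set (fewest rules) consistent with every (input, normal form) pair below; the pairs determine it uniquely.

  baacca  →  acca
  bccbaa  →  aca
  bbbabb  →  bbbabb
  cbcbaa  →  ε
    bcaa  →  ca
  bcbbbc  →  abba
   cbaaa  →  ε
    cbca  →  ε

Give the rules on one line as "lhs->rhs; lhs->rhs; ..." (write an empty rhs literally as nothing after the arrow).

  | baacca => bccca => acca
  | bccbaa => acbaa => acbc => aca
  | bbbabb
  | cbcbaa => cabaa => cabc => caa => ε

aa->c; bc->a; caa->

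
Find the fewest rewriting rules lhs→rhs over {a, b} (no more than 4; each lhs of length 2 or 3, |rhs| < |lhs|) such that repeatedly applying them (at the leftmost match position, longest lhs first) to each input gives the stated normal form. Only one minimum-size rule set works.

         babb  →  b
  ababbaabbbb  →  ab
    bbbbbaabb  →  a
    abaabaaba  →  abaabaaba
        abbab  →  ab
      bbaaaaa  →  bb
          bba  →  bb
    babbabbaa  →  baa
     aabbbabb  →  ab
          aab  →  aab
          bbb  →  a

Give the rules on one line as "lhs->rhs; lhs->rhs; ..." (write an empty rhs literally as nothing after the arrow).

abb->; bba->bb; bbb->a

  | babb => b
  | ababbaabbbb => abaabbbb => ababb => ab
  | bbbbbaabb => abbaabb => aabb => a
  | abaabaaba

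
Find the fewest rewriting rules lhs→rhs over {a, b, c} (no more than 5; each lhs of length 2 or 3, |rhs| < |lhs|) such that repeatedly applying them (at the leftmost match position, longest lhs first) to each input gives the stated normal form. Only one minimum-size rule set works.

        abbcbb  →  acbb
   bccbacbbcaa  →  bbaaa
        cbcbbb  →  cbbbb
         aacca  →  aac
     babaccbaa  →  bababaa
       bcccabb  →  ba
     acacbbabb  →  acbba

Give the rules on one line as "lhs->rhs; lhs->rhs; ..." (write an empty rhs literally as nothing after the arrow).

  | abbcbb => acbb
  | bccbacbbcaa => bcbacbbcaa => bbacbbcaa => bbabbcaa => bbacaa => bbaaa
  | cbcbbb => cbbbb
  | aacca => aac

abb->a; bac->ba; bc->b; ca->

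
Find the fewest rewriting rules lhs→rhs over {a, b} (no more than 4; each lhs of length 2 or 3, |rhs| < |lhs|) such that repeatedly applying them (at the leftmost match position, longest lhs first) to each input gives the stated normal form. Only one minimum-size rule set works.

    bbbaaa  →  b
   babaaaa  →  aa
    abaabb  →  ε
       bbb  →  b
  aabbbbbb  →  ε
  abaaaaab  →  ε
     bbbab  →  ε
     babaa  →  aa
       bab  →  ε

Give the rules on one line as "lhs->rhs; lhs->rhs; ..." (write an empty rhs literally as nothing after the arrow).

  | bbbaaa => baaa => baa => ba => b
  | babaaaa => bbaaaa => aaaa => aa
  | abaabb => aabb => ab => ε
  | bbb => b

aaa->a; ab->; ba->b; bb->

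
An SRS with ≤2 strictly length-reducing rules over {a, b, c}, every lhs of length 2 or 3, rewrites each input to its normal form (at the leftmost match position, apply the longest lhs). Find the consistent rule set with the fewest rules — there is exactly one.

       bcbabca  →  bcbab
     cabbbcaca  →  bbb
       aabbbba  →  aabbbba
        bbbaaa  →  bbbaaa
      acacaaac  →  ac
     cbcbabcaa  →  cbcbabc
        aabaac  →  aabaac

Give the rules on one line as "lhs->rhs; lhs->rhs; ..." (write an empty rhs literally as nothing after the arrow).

ca->; caa->c

  | bcbabca => bcbab
  | cabbbcaca => bbbcaca => bbbca => bbb
  | aabbbba
  | bbbaaa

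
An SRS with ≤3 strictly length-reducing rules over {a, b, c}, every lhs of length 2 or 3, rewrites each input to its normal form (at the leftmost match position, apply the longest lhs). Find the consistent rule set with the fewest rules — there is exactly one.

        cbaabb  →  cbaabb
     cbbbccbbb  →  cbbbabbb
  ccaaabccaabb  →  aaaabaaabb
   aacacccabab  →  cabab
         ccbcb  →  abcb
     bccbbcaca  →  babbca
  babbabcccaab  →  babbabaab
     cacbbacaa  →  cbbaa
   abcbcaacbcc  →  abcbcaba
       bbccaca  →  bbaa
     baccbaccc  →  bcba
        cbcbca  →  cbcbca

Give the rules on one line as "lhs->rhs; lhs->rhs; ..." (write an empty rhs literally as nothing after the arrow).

ac->; cc->a

  | cbaabb
  | cbbbccbbb => cbbbabbb
  | ccaaabccaabb => aaaabccaabb => aaaabaaabb
  | aacacccabab => aacccabab => accabab => cabab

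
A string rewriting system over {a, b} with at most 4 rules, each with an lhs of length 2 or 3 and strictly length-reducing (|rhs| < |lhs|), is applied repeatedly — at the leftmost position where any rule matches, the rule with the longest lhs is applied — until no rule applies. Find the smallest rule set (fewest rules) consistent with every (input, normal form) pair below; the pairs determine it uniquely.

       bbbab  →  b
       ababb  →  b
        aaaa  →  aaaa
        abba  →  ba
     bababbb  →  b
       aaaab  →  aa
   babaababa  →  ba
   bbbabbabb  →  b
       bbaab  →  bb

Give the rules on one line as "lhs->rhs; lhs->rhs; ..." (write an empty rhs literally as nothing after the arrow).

aab->; ab->; bbb->b

  | bbbab => bab => b
  | ababb => abb => b
  | aaaa
  | abba => ba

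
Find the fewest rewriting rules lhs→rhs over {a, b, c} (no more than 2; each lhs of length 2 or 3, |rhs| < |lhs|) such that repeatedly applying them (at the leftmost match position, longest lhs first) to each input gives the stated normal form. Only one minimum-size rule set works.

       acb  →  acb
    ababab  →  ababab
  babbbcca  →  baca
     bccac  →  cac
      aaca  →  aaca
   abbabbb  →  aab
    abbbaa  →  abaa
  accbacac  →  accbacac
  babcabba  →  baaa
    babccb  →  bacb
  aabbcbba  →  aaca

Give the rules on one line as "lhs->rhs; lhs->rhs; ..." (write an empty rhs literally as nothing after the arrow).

  | acb
  | ababab
  | babbbcca => babcca => baca
  | bccac => cac

bb->; bc->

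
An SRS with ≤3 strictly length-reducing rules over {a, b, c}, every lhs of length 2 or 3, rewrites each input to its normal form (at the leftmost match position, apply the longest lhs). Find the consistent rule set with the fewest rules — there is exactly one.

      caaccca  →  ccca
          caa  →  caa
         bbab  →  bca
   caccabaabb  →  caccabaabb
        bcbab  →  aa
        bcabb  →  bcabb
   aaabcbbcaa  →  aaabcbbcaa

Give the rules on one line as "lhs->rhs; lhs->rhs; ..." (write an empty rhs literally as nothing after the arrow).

  | caaccca => ccca
  | caa
  | bbab => bca
  | caccabaabb

aac->; bab->ca; bcc->a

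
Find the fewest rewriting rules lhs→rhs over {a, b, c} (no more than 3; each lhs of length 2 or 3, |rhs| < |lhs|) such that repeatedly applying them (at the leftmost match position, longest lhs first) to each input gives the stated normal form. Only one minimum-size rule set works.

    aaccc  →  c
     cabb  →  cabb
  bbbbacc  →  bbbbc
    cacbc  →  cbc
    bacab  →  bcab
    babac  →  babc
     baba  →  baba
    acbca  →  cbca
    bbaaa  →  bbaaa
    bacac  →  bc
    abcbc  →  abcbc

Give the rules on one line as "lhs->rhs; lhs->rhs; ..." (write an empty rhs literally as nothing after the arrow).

ac->c; cc->c

  | aaccc => accc => ccc => cc => c
  | cabb
  | bbbbacc => bbbbcc => bbbbc
  | cacbc => ccbc => cbc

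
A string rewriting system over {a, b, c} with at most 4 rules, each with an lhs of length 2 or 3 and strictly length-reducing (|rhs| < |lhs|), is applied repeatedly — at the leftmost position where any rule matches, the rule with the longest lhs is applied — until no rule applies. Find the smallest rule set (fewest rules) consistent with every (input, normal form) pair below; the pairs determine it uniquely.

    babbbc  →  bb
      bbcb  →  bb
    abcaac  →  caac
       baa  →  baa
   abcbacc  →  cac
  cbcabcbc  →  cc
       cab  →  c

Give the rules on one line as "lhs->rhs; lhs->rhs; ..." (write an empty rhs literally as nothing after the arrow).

ab->; bac->a; bc->

  | babbbc => bbbc => bb
  | bbcb => bb
  | abcaac => caac
  | baa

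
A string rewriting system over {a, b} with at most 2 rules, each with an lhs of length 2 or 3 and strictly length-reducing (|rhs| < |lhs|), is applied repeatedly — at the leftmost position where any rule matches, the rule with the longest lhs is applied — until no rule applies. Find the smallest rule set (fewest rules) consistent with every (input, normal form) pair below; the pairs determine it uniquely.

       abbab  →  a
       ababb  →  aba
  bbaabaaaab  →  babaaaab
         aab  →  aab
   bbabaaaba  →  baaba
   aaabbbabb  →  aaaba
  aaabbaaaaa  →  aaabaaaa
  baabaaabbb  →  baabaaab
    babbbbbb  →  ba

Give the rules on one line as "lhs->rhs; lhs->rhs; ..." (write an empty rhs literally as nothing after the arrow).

bb->; bba->b

  | abbab => abb => a
  | ababb => aba
  | bbaabaaaab => babaaaab
  | aab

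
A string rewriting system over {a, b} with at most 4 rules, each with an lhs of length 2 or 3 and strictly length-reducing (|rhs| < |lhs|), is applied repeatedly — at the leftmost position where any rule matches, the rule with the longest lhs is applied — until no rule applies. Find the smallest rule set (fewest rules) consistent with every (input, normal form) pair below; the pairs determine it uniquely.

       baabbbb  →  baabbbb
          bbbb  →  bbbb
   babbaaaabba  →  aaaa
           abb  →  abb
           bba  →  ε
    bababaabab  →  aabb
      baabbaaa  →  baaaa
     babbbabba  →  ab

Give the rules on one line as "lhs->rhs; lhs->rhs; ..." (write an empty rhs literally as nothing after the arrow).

  | baabbbb
  | bbbb
  | babbaaaabba => abbaaaabba => aaaabba => aaaa
  | abb

aba->ab; bab->ab; bba->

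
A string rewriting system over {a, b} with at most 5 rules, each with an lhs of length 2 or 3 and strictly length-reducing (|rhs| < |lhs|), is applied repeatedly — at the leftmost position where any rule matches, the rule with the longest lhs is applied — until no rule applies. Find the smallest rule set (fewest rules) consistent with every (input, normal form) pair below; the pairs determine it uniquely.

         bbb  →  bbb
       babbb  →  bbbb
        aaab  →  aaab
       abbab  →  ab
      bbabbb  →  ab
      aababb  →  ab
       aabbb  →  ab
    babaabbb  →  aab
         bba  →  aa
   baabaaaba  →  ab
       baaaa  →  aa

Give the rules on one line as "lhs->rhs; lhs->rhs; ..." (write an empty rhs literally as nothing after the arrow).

abb->; ba->b; baa->; bba->aa

  | bbb
  | babbb => bbbb
  | aaab
  | abbab => ab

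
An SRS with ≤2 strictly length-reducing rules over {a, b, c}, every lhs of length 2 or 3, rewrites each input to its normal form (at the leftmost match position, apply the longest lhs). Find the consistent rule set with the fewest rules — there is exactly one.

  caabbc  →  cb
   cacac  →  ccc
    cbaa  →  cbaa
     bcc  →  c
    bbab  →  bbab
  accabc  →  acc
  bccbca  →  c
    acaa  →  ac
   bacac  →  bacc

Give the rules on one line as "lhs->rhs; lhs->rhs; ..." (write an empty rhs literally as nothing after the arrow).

bc->; ca->c

  | caabbc => cabbc => cbbc => cb
  | cacac => ccac => ccc
  | cbaa
  | bcc => c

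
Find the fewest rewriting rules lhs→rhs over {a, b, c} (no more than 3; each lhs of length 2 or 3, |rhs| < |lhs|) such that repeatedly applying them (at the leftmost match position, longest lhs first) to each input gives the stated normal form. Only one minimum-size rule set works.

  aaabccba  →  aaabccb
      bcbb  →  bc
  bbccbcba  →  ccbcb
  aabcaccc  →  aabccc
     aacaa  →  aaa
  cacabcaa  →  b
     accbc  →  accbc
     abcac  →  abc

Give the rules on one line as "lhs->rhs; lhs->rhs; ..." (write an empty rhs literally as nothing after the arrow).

  | aaabccba => aaabccb
  | bcbb => bc
  | bbccbcba => ccbcba => ccbcb
  | aabcaccc => aabccc

ba->b; bb->; ca->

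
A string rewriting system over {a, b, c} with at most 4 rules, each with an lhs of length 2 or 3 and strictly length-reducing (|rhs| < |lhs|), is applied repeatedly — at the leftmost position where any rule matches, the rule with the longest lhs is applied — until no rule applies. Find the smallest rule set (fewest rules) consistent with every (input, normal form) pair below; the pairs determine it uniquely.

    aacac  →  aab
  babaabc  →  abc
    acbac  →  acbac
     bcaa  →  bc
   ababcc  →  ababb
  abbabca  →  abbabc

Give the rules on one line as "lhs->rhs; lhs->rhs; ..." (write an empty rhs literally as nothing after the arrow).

  | aacac => aacc => aab
  | babaabc => baabc => abc
  | acbac
  | bcaa => bca => bc

baa->a; ca->c; cc->b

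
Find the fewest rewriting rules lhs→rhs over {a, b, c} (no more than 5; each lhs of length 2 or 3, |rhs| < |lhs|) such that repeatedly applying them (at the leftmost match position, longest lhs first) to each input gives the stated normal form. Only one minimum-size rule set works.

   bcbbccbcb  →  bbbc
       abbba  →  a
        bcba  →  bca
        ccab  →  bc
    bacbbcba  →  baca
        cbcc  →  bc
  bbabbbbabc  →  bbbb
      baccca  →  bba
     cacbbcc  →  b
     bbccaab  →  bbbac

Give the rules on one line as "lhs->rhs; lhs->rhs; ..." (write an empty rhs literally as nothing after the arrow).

  | bcbbccbcb => bccbcb => bbbcb => bbbc
  | abbba => cbba => a
  | bcba => bca
  | ccab => bab => bc

ab->c; cb->c; cbb->; cc->b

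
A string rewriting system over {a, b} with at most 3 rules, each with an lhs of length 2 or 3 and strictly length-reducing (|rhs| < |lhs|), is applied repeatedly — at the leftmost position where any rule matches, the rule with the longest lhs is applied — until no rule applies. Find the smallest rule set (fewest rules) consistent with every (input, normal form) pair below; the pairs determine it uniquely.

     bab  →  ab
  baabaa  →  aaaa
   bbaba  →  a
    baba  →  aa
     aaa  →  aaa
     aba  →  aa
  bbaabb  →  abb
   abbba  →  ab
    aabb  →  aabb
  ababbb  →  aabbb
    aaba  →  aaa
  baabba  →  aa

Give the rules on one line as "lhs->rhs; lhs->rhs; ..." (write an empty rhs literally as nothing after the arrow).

  | bab => ab
  | baabaa => aabaa => aaaa
  | bbaba => ba => a
  | baba => aba => aa

ba->a; bba->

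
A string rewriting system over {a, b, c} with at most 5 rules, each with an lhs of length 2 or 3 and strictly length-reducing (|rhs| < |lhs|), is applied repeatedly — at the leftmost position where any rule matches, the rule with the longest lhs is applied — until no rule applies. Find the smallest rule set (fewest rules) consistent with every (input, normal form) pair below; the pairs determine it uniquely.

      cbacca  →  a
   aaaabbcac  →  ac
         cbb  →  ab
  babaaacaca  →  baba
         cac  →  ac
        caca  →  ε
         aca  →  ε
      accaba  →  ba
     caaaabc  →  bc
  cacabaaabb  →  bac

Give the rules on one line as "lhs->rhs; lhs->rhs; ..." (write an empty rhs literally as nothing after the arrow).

aa->; bb->c; ca->a; cb->a

  | cbacca => aacca => cca => ca => a
  | aaaabbcac => aabbcac => bbcac => ccac => cac => ac
  | cbb => ab
  | babaaacaca => babacaca => babaaca => babca => baba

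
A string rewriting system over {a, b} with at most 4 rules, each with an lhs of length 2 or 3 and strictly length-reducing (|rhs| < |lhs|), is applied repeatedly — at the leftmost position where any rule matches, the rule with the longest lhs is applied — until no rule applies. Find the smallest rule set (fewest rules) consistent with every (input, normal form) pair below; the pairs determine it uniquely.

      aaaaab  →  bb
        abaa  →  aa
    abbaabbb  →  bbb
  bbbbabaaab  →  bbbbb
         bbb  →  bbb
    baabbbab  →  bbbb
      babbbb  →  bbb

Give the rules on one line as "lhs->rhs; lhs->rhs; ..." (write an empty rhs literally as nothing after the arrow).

  | aaaaab => baaab => bbab => bb
  | abaa => aa
  | abbaabbb => aabbb => bbb
  | bbbbabaaab => bbbbaaab => bbbbbab => bbbbb

aaa->ba; aab->b; ab->; abb->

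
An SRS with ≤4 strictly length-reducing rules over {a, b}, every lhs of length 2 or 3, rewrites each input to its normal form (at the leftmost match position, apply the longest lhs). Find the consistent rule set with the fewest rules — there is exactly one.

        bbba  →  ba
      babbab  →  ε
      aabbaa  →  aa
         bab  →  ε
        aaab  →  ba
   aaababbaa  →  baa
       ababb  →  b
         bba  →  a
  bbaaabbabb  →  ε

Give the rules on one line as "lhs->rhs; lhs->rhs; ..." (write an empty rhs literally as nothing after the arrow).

aab->ba; ab->b; bb->

  | bbba => ba
  | babbab => bbbab => bab => bb => ε
  | aabbaa => babaa => bbaa => aa
  | bab => bb => ε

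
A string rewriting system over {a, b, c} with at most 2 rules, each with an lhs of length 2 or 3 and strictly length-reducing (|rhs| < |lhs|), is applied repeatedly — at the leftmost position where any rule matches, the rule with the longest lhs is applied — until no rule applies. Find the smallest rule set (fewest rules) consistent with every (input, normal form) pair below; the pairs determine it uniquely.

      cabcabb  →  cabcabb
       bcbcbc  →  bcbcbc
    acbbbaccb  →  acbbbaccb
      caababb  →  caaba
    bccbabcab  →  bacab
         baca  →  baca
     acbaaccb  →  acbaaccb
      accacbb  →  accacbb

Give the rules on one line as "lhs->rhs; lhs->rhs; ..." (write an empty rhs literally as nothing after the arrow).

bab->ba; bcc->

  | cabcabb
  | bcbcbc
  | acbbbaccb
  | caababb => caabab => caaba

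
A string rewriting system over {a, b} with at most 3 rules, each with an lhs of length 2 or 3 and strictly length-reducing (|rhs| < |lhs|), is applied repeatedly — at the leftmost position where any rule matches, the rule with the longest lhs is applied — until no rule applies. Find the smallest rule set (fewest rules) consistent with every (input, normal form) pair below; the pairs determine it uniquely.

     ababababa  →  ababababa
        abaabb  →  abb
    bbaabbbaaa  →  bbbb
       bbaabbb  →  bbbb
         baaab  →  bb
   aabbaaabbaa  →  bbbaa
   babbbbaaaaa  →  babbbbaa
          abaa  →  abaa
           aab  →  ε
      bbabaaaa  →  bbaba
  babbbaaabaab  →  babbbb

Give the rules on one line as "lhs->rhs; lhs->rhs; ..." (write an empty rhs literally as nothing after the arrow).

aaa->; aab->

  | ababababa
  | abaabb => abb
  | bbaabbbaaa => bbbbaaa => bbbb
  | bbaabbb => bbbb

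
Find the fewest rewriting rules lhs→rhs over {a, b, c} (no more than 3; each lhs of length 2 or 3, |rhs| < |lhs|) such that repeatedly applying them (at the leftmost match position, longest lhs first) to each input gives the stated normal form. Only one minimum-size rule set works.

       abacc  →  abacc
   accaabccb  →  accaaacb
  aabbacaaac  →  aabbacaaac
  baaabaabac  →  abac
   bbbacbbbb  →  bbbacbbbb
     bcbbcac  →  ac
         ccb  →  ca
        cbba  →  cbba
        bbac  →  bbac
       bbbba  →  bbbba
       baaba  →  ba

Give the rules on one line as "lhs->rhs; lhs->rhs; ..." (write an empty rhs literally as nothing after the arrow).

baa->; bc->a; ccb->ca

  | abacc
  | accaabccb => accaaacb
  | aabbacaaac
  | baaabaabac => abaabac => abac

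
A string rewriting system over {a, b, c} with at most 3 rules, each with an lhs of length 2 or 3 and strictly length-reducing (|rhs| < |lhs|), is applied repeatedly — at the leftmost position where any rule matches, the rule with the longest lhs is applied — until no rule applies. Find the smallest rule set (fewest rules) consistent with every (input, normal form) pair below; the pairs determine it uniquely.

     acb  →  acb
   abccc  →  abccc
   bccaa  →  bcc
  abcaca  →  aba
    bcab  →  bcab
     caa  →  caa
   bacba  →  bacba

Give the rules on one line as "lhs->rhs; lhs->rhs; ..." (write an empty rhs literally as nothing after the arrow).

  | acb
  | abccc
  | bccaa => bcca => bcc
  | abcaca => aba

cac->; cca->cc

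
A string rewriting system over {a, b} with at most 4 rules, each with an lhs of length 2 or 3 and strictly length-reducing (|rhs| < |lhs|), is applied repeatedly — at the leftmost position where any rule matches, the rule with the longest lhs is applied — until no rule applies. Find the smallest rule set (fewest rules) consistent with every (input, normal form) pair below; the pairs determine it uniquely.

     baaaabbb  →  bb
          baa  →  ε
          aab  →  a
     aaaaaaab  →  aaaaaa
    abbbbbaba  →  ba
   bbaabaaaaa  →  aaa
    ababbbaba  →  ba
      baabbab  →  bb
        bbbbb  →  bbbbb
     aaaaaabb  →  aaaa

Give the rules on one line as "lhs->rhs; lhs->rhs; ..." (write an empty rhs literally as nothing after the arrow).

aab->a; ab->b; baa->; bba->ba

  | baaaabbb => aabbb => abb => bb
  | baa => ε
  | aab => a
  | aaaaaaab => aaaaaa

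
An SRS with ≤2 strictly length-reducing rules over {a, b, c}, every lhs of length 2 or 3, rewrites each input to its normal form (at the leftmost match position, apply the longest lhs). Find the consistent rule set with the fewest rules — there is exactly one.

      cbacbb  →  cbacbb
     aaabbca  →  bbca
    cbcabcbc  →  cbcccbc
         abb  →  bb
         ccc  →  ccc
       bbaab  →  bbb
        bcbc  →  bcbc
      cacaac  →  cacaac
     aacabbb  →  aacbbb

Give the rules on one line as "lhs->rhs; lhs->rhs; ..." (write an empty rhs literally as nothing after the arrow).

ab->b; abc->cc

  | cbacbb
  | aaabbca => aabbca => abbca => bbca
  | cbcabcbc => cbcccbc
  | abb => bb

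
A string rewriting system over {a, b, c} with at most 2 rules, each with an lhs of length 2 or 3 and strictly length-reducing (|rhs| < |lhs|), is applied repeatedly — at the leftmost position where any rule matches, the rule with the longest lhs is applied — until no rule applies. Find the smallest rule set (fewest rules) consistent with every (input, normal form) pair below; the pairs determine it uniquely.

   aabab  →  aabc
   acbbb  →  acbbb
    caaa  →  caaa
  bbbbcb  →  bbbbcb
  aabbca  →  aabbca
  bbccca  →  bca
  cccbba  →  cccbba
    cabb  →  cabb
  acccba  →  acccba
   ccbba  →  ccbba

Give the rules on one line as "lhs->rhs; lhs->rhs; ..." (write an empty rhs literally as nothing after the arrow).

bab->bc; bcc->

  | aabab => aabc
  | acbbb
  | caaa
  | bbbbcb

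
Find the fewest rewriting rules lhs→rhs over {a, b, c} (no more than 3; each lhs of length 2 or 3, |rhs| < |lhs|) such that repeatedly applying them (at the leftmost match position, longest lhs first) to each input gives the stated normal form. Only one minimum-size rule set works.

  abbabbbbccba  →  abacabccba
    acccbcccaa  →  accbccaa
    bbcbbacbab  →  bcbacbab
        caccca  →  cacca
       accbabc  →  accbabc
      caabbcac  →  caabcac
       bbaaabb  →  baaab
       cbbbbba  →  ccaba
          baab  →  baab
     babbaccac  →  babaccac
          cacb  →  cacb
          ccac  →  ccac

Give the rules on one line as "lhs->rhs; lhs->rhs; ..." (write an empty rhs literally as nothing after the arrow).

bb->b; bbb->ca; ccc->cc

  | abbabbbbccba => ababbbbccba => abacabccba
  | acccbcccaa => accbcccaa => accbccaa
  | bbcbbacbab => bcbbacbab => bcbacbab
  | caccca => cacca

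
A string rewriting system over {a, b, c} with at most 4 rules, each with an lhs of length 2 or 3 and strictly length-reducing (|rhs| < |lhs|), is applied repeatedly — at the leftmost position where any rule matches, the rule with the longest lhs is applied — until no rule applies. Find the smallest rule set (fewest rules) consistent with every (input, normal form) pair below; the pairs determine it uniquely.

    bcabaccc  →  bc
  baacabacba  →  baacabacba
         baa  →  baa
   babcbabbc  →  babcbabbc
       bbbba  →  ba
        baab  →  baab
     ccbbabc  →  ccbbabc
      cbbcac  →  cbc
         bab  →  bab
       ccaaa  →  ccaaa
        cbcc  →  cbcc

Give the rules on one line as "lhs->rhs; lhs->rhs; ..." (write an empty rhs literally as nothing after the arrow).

acc->; bbb->; bca->

  | bcabaccc => baccc => bc
  | baacabacba
  | baa
  | babcbabbc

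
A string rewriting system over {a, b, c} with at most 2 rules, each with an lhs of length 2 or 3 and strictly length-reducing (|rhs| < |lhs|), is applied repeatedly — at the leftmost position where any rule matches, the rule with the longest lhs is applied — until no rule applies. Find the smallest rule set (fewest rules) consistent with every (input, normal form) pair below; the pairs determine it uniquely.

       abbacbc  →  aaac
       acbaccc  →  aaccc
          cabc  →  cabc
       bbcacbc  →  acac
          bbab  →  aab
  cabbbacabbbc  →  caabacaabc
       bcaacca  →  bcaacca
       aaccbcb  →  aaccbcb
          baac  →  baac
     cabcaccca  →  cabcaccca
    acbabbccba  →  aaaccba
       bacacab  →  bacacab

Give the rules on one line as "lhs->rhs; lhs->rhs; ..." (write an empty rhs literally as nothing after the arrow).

acb->a; bb->a

  | abbacbc => aaacbc => aaac
  | acbaccc => aaccc
  | cabc
  | bbcacbc => acacbc => acac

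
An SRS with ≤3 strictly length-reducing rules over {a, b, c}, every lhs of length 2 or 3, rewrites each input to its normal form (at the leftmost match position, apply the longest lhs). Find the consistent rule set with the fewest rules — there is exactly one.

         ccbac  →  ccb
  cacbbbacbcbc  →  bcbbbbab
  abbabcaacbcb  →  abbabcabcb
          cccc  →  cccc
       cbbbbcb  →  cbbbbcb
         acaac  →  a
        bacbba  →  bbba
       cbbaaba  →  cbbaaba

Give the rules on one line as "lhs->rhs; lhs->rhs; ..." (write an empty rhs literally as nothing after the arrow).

  | ccbac => ccb
  | cacbbbacbcbc => bcbbbacbcbc => bcbbbbcbc => bcbbbbab
  | abbabcaacbcb => abbabcabcb
  | cccc

ac->; cac->bc; cbc->ab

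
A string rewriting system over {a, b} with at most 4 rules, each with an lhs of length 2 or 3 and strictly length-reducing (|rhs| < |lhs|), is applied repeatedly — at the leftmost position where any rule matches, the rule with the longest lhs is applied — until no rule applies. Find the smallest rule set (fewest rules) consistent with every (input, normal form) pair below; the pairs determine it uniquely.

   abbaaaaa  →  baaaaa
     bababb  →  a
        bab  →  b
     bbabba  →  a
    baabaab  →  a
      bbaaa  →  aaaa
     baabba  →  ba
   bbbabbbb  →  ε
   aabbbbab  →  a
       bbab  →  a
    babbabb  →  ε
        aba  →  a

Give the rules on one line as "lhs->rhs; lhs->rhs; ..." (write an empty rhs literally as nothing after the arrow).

aab->bb; ab->; bb->a

  | abbaaaaa => baaaaa
  | bababb => babb => bb => a
  | bab => b
  | bbabba => aabba => bbba => aba => a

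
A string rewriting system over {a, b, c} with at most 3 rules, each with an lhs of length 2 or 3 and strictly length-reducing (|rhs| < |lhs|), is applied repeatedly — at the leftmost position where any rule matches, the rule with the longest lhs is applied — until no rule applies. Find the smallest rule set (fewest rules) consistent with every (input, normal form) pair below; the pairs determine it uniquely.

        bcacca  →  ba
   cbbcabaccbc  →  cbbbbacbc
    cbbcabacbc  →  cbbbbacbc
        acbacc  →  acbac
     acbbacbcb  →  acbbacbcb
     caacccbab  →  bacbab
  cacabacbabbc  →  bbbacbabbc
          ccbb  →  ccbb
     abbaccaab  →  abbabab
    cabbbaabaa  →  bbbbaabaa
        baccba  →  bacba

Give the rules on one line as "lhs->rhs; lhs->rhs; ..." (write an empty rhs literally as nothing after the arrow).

  | bcacca => bbcca => ba
  | cbbcabaccbc => cbbbbaccbc => cbbbbacbc
  | cbbcabacbc => cbbbbacbc
  | acbacc => acbac

acc->ac; bcc->; ca->b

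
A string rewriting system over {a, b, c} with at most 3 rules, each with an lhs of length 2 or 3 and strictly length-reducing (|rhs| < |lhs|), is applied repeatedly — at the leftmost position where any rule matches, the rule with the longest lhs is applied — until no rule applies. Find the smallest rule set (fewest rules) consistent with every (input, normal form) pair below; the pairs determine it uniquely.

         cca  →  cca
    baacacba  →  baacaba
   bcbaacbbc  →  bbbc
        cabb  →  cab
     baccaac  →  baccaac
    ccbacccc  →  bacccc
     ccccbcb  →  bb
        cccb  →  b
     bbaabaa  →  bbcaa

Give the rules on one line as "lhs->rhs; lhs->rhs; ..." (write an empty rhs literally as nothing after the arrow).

  | cca
  | baacacba => baacaba
  | bcbaacbbc => bbaacbbc => bbaabbc => bbcbc => bbbc
  | cabb => cab

aab->c; abb->ab; cb->b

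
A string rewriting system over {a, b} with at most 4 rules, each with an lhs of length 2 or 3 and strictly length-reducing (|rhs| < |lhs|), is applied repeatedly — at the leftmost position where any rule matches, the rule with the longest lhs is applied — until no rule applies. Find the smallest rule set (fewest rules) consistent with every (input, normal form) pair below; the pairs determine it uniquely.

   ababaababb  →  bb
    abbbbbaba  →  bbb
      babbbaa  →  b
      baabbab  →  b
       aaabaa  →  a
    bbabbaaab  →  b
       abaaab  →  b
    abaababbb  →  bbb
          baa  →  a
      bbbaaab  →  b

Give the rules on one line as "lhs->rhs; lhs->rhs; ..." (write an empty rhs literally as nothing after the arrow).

  | ababaababb => babaababb => baababb => ababb => babb => bb
  | abbbbbaba => bbbbaba => bbbba => bbb
  | babbbaa => bbbaa => bba => b
  | baabbab => abbab => bab => b

ab->b; abb->b; ba->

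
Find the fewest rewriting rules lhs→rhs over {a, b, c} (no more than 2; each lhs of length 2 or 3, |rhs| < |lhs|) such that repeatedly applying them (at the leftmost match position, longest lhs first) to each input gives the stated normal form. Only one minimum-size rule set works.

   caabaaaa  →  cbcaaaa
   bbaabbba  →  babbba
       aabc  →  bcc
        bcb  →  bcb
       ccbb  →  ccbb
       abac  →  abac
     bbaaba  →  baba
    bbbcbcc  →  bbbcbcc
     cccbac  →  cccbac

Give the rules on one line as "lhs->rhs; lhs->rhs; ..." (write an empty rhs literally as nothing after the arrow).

aab->bc; baa->a

  | caabaaaa => cbcaaaa
  | bbaabbba => babbba
  | aabc => bcc
  | bcb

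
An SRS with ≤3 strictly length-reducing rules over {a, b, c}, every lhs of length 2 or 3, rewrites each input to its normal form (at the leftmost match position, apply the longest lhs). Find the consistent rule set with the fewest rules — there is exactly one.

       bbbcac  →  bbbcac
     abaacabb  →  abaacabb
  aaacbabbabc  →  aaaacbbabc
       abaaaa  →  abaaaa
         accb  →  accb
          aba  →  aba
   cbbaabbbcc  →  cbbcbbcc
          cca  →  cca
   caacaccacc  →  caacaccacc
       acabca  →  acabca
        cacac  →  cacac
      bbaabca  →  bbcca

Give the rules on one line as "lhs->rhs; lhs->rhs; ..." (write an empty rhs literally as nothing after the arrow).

  | bbbcac
  | abaacabb
  | aaacbabbabc => aaaacbbabc
  | abaaaa

aab->c; cba->ac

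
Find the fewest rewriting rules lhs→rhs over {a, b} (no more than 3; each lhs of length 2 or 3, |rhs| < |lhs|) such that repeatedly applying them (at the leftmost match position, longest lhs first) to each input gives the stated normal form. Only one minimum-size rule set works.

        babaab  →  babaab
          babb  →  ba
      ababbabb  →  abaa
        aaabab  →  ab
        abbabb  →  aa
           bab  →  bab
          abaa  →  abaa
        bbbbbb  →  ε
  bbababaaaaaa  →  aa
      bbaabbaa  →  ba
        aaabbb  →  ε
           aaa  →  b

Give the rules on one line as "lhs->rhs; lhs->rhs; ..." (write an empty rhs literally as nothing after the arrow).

  | babaab
  | babb => ba
  | ababbabb => abaabb => abaa
  | aaabab => bbab => ab

aaa->b; bb->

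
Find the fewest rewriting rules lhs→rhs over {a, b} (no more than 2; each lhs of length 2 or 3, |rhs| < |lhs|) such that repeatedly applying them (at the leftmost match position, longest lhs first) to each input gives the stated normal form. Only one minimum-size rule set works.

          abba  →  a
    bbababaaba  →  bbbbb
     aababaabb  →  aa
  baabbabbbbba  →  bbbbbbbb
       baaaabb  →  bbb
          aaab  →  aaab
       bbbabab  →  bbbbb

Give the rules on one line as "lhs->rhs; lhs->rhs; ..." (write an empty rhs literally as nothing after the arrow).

abb->; ba->b

  | abba => a
  | bbababaaba => bbbabaaba => bbbbaaba => bbbbaba => bbbbba => bbbbb
  | aababaabb => aabbaabb => aaabb => aa
  | baabbabbbbba => babbabbbbba => bbbabbbbba => bbbbbbbba => bbbbbbbb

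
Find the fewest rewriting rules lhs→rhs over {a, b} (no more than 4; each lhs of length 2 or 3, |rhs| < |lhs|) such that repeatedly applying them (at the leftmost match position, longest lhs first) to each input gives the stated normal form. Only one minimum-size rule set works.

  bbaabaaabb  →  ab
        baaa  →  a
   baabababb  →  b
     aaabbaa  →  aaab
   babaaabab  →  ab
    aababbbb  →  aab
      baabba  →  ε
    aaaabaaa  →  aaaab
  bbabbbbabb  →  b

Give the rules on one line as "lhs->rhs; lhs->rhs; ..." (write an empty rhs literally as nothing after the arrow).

aba->ab; ba->; baa->; bb->b

  | bbaabaaabb => baabaaabb => baaabb => abb => ab
  | baaa => a
  | baabababb => bababb => babb => bb => b
  | aaabbaa => aaabaa => aaaba => aaab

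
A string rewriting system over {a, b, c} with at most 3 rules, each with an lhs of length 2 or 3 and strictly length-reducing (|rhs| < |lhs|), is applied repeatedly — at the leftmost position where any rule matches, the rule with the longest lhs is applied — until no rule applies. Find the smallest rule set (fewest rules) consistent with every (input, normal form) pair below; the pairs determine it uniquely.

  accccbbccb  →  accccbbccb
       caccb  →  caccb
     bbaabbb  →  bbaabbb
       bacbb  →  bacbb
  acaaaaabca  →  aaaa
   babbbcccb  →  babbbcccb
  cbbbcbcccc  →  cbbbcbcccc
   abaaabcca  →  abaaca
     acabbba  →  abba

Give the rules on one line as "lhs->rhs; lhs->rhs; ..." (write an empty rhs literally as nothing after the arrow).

abc->; caa->; cab->

  | accccbbccb
  | caccb
  | bbaabbb
  | bacbb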